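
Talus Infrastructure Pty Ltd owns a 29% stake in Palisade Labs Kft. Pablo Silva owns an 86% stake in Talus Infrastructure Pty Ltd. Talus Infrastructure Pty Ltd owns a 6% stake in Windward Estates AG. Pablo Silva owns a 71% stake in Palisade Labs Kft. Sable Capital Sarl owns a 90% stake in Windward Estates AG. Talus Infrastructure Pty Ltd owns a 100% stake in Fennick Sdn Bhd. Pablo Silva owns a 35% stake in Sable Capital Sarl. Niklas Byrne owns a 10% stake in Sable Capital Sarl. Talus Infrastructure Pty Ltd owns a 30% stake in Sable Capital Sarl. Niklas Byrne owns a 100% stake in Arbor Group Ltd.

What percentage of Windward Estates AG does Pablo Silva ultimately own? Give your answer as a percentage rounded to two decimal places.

Pablo reaches Windward along 3 paths.
Via Sable: 35% × 90% = 31.5%.
Via Talus → Sable: 86% × 30% × 90% = 23.22%.
Via Talus: 86% × 6% = 5.16%.
Total: 31.5% + 23.22% + 5.16% = 59.88%.

59.88%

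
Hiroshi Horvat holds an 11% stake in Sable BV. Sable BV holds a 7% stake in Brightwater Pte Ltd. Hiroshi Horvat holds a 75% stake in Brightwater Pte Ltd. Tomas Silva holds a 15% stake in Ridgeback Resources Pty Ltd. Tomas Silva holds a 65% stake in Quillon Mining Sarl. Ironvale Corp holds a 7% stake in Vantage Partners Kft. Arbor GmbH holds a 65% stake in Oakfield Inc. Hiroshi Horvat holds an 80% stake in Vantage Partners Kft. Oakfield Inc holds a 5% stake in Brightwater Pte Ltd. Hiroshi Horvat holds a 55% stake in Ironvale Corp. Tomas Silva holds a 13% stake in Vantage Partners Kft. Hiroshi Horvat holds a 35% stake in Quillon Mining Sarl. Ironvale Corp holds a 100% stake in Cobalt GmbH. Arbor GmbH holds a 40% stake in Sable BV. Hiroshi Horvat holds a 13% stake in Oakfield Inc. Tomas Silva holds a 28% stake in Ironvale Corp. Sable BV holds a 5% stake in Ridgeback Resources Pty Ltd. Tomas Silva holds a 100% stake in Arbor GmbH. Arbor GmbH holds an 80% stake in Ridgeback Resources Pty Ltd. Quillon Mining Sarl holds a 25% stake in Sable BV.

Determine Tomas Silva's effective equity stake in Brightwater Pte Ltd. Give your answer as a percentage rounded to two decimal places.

7.19%

Tomas reaches Brightwater along 3 paths.
Via Arbor → Oakfield: 100% × 65% × 5% = 3.25%.
Via Arbor → Sable: 100% × 40% × 7% = 2.8%.
Via Quillon → Sable: 65% × 25% × 7% = 1.1375%.
Total: 3.25% + 2.8% + 1.1375% = 7.1875%.
Rounded: 7.19%.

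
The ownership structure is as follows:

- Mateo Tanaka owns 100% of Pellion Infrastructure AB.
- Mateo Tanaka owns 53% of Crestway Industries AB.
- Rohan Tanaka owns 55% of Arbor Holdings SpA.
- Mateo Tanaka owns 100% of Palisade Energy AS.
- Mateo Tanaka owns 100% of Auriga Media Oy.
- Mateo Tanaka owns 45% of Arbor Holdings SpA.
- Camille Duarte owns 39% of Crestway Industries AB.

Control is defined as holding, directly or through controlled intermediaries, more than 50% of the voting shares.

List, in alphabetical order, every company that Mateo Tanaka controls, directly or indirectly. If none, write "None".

Auriga Media Oy, Crestway Industries AB, Palisade Energy AS, Pellion Infrastructure AB

Mateo holds 53% of Crestway, so Mateo controls Crestway.
Mateo holds 100% of Pellion, so Mateo controls Pellion.
Mateo holds 100% of Palisade, so Mateo controls Palisade.
Mateo holds 100% of Auriga, so Mateo controls Auriga.
No other company's threshold is met.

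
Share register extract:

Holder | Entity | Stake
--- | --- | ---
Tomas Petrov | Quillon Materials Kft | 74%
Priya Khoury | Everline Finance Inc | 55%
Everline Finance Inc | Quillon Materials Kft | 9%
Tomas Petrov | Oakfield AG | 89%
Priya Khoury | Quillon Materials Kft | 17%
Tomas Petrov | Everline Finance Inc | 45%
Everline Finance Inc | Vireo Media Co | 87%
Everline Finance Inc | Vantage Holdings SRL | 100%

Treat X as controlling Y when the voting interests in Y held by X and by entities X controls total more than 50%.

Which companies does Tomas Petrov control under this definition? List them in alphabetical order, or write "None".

Tomas holds 89% of Oakfield, so Tomas controls Oakfield.
Tomas holds 74% of Quillon, so Tomas controls Quillon.
No other company's threshold is met.

Oakfield AG, Quillon Materials Kft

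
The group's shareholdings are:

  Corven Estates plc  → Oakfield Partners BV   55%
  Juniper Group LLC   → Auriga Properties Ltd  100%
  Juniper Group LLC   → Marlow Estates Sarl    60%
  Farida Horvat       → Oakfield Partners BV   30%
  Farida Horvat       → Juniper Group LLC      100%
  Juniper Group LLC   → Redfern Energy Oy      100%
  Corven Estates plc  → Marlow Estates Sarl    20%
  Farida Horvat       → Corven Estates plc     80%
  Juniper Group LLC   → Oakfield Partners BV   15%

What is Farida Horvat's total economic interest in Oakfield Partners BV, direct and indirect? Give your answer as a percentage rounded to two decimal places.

89.00%

Farida reaches Oakfield along 3 paths.
Via Corven: 80% × 55% = 44%.
Direct stake: 30% = 30%.
Via Juniper: 100% × 15% = 15%.
Total: 44% + 30% + 15% = 89%.
Rounded: 89.00%.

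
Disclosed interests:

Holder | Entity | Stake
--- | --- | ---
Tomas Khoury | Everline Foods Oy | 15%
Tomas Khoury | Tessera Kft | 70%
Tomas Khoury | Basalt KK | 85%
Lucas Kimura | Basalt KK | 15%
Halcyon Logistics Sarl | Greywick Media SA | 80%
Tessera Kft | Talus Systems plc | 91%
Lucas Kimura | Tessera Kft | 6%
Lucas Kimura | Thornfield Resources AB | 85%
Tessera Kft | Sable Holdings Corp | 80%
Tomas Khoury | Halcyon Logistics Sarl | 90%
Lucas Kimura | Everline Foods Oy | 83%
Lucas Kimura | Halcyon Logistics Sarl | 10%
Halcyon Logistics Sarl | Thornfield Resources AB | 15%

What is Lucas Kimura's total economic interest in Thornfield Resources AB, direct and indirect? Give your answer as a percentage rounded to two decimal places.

86.50%

Lucas reaches Thornfield along 2 paths.
Via Halcyon: 10% × 15% = 1.5%.
Direct stake: 85% = 85%.
Total: 1.5% + 85% = 86.5%.
Rounded: 86.50%.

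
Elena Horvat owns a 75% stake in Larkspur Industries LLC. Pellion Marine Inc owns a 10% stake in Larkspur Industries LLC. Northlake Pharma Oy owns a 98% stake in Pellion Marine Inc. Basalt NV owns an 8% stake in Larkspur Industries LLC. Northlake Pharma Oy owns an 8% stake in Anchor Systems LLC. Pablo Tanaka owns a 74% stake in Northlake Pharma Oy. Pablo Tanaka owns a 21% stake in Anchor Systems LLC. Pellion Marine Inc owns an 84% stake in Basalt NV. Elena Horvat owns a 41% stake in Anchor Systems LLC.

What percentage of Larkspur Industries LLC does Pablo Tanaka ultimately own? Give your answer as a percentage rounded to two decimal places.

12.13%

Pablo reaches Larkspur along 2 paths.
Via Northlake → Pellion: 74% × 98% × 10% = 7.252%.
Via Northlake → Pellion → Basalt: 74% × 98% × 84% × 8% = 4.873344%.
Total: 7.252% + 4.873344% = 12.125344%.
Rounded: 12.13%.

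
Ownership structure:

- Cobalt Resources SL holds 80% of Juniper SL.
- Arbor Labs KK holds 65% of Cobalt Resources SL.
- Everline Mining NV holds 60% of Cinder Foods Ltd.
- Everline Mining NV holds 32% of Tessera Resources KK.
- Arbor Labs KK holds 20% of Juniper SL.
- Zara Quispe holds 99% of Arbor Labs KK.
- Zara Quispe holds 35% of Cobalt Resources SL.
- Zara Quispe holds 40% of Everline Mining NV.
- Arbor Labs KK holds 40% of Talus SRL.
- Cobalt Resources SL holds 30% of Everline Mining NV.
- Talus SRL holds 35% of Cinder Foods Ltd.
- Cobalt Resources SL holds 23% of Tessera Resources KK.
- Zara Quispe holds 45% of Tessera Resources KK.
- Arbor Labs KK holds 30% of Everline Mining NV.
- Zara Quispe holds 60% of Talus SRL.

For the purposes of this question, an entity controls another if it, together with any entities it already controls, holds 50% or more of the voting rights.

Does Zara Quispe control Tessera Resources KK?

Zara holds 99% of Arbor, so Zara controls Arbor.
Arbor and Zara together hold 65% + 35% = 100% of Cobalt, so Zara controls Cobalt.
Cobalt and Zara and Arbor together hold 30% + 40% + 30% = 100% of Everline, so Zara controls Everline.
Everline and Cobalt and Zara together hold 32% + 23% + 45% = 100% of Tessera, so Zara controls Tessera.

Yes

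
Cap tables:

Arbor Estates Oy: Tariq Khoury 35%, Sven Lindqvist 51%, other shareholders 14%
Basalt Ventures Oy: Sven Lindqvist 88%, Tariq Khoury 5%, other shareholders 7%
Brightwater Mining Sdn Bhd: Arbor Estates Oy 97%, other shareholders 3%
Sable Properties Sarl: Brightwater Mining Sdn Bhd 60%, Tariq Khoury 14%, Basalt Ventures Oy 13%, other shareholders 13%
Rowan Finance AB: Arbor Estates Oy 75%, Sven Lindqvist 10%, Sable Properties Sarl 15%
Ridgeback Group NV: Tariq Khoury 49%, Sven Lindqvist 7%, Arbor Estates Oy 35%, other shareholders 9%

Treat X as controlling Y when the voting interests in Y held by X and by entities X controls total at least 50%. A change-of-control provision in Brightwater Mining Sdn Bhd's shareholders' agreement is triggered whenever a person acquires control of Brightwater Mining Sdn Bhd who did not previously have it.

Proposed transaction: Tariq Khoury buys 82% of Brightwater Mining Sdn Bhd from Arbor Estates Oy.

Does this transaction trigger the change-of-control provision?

Yes

The purchase adds only to Tariq's holdings (Arbor's stake shrinks), so Tariq is the only person who could newly come to control Brightwater.
Tariq's largest direct stake is 49% in Ridgeback, which does not meet the threshold, so Tariq controls no company.
Neither Tariq nor any entity Tariq controls holds any voting interest in Brightwater.
So before the transaction, Tariq does not control Brightwater.
After the purchase, Tariq holds 82% of Brightwater directly, and Arbor's stake falls to 15%.
Tariq holds 82% of Brightwater, so Tariq controls Brightwater.
Tariq did not control Brightwater before and does after, so the clause is triggered.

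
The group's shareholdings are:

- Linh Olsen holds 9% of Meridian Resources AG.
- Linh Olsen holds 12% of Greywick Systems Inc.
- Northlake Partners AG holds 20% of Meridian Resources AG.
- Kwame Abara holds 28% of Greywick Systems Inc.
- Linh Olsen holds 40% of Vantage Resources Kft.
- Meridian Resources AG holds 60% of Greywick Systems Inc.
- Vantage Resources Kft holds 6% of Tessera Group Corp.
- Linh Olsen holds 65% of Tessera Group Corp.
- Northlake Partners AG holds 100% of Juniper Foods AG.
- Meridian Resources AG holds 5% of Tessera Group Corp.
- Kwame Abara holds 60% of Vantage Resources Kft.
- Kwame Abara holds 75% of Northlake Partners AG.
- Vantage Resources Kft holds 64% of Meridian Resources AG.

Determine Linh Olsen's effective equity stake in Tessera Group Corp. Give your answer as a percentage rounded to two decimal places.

Linh reaches Tessera along 4 paths.
Via Meridian: 9% × 5% = 0.45%.
Via Vantage → Meridian: 40% × 64% × 5% = 1.28%.
Direct stake: 65% = 65%.
Via Vantage: 40% × 6% = 2.4%.
Total: 0.45% + 1.28% + 65% + 2.4% = 69.13%.

69.13%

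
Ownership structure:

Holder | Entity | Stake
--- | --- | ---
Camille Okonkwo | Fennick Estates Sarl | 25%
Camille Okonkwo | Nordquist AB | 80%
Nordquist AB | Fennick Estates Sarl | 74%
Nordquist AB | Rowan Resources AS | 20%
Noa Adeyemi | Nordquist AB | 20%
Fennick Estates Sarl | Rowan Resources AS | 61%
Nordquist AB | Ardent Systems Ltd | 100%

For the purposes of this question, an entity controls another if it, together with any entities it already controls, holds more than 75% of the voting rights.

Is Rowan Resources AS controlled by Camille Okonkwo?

Camille holds 80% of Nordquist, so Camille controls Nordquist.
Nordquist and Camille together hold 74% + 25% = 99% of Fennick, so Camille controls Fennick.
Fennick and Nordquist together hold 61% + 20% = 81% of Rowan, so Camille controls Rowan.

Yes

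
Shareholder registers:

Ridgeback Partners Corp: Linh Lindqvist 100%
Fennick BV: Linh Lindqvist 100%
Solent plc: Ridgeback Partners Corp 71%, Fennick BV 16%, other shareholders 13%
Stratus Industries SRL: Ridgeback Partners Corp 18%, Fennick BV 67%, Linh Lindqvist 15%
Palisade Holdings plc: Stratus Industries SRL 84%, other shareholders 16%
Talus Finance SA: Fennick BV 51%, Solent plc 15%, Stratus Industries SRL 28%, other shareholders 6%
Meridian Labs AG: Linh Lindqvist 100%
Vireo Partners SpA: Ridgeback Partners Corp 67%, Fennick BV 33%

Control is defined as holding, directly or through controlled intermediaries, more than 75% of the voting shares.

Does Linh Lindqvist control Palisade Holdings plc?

Yes

Linh holds 100% of Fennick, so Linh controls Fennick.
Linh holds 100% of Ridgeback, so Linh controls Ridgeback.
Ridgeback and Fennick and Linh together hold 18% + 67% + 15% = 100% of Stratus, so Linh controls Stratus.
Stratus holds 84% of Palisade, so Linh controls Palisade.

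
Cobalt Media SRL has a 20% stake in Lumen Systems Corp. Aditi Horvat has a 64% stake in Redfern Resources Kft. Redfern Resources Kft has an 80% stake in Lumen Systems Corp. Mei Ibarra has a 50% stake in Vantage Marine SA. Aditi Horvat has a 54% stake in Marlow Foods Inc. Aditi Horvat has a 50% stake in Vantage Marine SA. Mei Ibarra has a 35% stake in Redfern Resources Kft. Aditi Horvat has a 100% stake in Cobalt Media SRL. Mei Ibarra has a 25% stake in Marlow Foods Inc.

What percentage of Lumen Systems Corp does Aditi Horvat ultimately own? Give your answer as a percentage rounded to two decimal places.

Aditi reaches Lumen along 2 paths.
Via Cobalt: 100% × 20% = 20%.
Via Redfern: 64% × 80% = 51.2%.
Total: 20% + 51.2% = 71.2%.
Rounded: 71.20%.

71.20%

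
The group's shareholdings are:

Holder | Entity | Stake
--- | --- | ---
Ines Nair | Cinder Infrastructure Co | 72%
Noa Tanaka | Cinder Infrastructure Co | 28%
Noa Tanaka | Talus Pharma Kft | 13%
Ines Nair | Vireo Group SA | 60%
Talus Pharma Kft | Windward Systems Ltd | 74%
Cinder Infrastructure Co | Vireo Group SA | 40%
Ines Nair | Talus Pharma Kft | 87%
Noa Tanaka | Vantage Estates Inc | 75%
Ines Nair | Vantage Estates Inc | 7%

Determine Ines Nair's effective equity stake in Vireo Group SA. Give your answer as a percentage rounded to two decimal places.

88.80%

Ines reaches Vireo along 2 paths.
Via Cinder: 72% × 40% = 28.8%.
Direct stake: 60% = 60%.
Total: 28.8% + 60% = 88.8%.
Rounded: 88.80%.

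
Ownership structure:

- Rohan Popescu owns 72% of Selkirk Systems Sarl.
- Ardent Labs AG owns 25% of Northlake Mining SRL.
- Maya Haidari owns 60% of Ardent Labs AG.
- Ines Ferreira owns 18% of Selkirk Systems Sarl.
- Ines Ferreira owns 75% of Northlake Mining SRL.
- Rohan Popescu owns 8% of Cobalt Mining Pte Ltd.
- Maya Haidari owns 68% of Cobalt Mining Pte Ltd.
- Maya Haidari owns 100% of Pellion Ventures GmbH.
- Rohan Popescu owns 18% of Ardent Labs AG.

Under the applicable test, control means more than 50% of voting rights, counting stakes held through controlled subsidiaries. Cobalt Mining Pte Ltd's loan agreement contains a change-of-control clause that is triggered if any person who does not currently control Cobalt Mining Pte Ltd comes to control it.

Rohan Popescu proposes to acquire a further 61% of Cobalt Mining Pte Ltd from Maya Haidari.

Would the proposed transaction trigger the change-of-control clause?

The purchase adds only to Rohan's holdings (Maya's stake shrinks), so Rohan is the only person who could newly come to control Cobalt.
Rohan holds 72% of Selkirk, so Rohan controls Selkirk.
In Cobalt, Rohan's side holds only 8%, not > 50%.
So before the transaction, Rohan does not control Cobalt.
After the purchase, Rohan's direct stake in Cobalt rises to 8% + 61% = 69%, and Maya's stake falls to 7%.
Rohan holds 69% of Cobalt, so Rohan controls Cobalt.
Rohan did not control Cobalt before and does after, so the clause is triggered.

Yes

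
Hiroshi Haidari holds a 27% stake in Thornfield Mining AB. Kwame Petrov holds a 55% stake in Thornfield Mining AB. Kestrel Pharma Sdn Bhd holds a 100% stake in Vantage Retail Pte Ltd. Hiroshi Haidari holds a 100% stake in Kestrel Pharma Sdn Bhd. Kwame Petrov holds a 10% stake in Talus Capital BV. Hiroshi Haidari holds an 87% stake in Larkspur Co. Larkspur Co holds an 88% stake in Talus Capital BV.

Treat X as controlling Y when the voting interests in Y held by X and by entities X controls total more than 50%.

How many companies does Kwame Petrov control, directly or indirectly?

1

Kwame holds 55% of Thornfield, so Kwame controls Thornfield.
No other company's threshold is met.
Kwame controls 1 company.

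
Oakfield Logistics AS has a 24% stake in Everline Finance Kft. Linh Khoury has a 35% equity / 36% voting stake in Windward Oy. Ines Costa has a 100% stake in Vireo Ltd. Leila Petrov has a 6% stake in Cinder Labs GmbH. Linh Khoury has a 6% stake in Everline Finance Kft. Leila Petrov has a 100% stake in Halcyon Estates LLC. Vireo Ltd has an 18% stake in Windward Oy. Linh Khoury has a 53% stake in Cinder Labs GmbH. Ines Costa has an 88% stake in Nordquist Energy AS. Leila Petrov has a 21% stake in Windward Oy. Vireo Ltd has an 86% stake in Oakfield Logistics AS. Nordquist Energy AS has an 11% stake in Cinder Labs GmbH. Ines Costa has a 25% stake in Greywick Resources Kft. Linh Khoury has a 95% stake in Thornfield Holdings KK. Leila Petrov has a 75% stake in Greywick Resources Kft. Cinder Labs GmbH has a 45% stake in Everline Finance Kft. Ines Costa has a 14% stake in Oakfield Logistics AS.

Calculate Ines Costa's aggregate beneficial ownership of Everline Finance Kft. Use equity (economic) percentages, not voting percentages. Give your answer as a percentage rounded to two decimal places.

28.36%

Ines reaches Everline along 3 paths.
Via Oakfield: 14% × 24% = 3.36%.
Via Vireo → Oakfield: 100% × 86% × 24% = 20.64%.
Via Nordquist → Cinder: 88% × 11% × 45% = 4.356%.
Total: 3.36% + 20.64% + 4.356% = 28.356%.
Rounded: 28.36%.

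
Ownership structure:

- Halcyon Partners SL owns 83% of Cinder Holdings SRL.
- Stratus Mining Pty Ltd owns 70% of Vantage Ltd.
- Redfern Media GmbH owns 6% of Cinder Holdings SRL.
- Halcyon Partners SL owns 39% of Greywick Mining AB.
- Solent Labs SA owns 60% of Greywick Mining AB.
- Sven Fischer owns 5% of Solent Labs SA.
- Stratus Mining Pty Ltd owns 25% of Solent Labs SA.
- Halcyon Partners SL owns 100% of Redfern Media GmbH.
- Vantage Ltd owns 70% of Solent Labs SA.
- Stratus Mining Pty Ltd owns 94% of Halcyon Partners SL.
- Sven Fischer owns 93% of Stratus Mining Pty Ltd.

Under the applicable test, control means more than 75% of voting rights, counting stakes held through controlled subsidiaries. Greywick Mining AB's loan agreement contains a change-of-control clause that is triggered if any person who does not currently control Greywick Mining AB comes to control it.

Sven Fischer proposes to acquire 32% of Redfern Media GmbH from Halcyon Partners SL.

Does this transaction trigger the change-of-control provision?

No

The purchase adds only to Sven's holdings (Halcyon's stake shrinks), so Sven is the only person who could newly come to control Greywick.
Sven holds 93% of Stratus, so Sven controls Stratus.
Stratus holds 94% of Halcyon, so Sven controls Halcyon.
Halcyon holds 100% of Redfern, so Sven controls Redfern.
Halcyon and Redfern together hold 83% + 6% = 89% of Cinder, so Sven controls Cinder.
In Greywick, Sven's side holds only 39%, not > 75%.
So before the transaction, Sven does not control Greywick.
After the purchase, Sven holds 32% of Redfern directly, and Halcyon's stake falls to 68%.
Halcyon and Sven together hold 68% + 32% = 100% of Redfern, so Sven controls Redfern.
After the transaction, Sven's side holds 39% of Greywick, not > 75%, so Sven still does not control Greywick.
No new person acquires control, so the clause is not triggered.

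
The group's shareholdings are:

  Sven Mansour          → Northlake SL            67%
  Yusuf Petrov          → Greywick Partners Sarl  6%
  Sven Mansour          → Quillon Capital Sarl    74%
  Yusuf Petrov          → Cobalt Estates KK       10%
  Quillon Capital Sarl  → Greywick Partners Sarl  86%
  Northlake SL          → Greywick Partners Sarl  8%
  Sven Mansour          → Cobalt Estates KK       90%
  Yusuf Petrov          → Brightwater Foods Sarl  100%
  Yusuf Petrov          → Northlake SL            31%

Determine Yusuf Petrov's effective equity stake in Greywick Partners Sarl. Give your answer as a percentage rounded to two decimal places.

8.48%

Yusuf reaches Greywick along 2 paths.
Direct stake: 6% = 6%.
Via Northlake: 31% × 8% = 2.48%.
Total: 6% + 2.48% = 8.48%.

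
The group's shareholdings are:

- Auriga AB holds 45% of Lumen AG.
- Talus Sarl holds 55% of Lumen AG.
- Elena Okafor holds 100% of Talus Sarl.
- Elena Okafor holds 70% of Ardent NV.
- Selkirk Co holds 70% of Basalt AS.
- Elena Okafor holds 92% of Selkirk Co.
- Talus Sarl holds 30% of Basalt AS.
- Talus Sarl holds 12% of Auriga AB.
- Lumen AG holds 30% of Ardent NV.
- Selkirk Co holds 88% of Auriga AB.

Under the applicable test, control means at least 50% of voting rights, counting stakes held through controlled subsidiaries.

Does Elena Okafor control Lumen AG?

Elena holds 100% of Talus, so Elena controls Talus.
Elena holds 92% of Selkirk, so Elena controls Selkirk.
Talus and Selkirk together hold 12% + 88% = 100% of Auriga, so Elena controls Auriga.
Auriga and Talus together hold 45% + 55% = 100% of Lumen, so Elena controls Lumen.

Yes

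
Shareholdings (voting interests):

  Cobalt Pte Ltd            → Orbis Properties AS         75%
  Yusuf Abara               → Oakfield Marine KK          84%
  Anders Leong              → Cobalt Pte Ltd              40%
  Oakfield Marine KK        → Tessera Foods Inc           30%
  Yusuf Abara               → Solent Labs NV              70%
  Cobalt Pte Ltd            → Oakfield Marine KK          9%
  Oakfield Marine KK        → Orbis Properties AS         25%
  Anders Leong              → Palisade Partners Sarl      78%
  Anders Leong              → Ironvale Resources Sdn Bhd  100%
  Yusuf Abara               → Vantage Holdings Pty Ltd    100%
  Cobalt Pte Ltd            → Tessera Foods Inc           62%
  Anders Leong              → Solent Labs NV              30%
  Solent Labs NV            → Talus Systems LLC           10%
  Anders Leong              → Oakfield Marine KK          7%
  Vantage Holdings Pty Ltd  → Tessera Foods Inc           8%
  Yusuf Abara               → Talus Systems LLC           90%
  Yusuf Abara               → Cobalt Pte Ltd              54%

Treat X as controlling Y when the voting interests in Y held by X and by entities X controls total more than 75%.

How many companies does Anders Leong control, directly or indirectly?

2

Anders holds 78% of Palisade, so Anders controls Palisade.
Anders holds 100% of Ironvale, so Anders controls Ironvale.
No other company's threshold is met.
Anders controls 2 companies.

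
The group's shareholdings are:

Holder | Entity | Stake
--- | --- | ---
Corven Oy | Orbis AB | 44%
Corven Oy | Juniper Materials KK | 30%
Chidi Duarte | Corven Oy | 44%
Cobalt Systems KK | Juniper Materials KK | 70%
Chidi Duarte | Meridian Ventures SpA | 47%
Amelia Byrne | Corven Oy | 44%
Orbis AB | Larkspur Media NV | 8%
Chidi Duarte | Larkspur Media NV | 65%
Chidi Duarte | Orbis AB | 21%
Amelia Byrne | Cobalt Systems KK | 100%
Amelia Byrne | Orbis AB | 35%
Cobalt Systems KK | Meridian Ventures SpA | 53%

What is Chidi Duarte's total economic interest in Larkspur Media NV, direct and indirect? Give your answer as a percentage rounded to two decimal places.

Chidi reaches Larkspur along 3 paths.
Direct stake: 65% = 65%.
Via Corven → Orbis: 44% × 44% × 8% = 1.5488%.
Via Orbis: 21% × 8% = 1.68%.
Total: 65% + 1.5488% + 1.68% = 68.2288%.
Rounded: 68.23%.

68.23%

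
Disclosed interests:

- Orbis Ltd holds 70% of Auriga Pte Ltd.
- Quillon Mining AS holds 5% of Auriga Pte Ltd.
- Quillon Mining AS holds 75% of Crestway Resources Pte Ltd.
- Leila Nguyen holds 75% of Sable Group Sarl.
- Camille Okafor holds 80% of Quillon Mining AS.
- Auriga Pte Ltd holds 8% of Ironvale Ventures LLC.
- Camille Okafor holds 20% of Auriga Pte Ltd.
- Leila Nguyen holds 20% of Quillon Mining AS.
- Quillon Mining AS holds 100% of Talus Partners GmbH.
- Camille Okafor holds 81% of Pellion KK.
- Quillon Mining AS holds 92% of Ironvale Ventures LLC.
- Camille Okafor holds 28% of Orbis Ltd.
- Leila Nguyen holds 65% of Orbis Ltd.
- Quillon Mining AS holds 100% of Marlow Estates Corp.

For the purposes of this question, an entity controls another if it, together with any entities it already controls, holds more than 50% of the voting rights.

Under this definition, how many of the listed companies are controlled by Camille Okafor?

Camille holds 80% of Quillon, so Camille controls Quillon.
Quillon holds 75% of Crestway, so Camille controls Crestway.
Quillon holds 100% of Talus, so Camille controls Talus.
Quillon holds 100% of Marlow, so Camille controls Marlow.
Quillon holds 92% of Ironvale, so Camille controls Ironvale.
Camille holds 81% of Pellion, so Camille controls Pellion.
No other company's threshold is met.
Camille controls 6 companies.

6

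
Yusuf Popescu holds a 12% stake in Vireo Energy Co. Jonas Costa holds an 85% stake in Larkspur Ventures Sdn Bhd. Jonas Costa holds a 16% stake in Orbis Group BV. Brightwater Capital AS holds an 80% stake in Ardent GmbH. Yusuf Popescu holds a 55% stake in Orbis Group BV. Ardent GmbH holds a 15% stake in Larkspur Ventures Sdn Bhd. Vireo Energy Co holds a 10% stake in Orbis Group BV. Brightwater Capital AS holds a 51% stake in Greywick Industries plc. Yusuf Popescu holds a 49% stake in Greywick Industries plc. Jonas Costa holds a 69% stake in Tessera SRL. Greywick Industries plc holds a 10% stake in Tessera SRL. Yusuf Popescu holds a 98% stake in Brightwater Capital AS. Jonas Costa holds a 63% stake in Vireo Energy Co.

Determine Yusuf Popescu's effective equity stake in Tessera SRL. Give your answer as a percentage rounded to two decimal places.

9.90%

Yusuf reaches Tessera along 2 paths.
Via Greywick: 49% × 10% = 4.9%.
Via Brightwater → Greywick: 98% × 51% × 10% = 4.998%.
Total: 4.9% + 4.998% = 9.898%.
Rounded: 9.90%.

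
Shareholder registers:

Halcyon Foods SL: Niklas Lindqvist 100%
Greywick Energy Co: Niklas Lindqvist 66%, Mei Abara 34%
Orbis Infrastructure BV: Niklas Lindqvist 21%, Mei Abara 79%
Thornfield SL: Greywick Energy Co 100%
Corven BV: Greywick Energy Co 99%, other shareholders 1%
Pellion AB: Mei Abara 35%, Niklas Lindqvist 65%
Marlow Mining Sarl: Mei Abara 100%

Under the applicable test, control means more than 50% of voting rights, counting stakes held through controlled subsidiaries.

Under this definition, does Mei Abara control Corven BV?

Mei holds 79% of Orbis, so Mei controls Orbis.
Mei holds 100% of Marlow, so Mei controls Marlow.
Neither Mei nor any entity Mei controls holds any voting interest in Corven.
So Mei does not control Corven.

No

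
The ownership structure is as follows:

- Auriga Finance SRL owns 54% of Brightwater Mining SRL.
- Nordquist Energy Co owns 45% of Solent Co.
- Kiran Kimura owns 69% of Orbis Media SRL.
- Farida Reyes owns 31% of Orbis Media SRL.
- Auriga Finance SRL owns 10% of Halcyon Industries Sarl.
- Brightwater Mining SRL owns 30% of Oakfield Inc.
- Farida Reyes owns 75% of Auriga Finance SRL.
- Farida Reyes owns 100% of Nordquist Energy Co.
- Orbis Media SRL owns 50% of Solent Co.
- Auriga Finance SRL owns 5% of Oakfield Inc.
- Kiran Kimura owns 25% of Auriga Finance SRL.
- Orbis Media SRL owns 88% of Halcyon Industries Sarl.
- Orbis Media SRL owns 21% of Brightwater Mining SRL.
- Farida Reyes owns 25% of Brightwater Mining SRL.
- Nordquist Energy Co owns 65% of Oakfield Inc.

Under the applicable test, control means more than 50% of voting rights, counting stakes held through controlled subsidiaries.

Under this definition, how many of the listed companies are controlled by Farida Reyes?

Farida holds 75% of Auriga, so Farida controls Auriga.
Farida and Auriga together hold 25% + 54% = 79% of Brightwater, so Farida controls Brightwater.
Farida holds 100% of Nordquist, so Farida controls Nordquist.
Brightwater and Nordquist and Auriga together hold 30% + 65% + 5% = 100% of Oakfield, so Farida controls Oakfield.
No other company's threshold is met.
Farida controls 4 companies.

4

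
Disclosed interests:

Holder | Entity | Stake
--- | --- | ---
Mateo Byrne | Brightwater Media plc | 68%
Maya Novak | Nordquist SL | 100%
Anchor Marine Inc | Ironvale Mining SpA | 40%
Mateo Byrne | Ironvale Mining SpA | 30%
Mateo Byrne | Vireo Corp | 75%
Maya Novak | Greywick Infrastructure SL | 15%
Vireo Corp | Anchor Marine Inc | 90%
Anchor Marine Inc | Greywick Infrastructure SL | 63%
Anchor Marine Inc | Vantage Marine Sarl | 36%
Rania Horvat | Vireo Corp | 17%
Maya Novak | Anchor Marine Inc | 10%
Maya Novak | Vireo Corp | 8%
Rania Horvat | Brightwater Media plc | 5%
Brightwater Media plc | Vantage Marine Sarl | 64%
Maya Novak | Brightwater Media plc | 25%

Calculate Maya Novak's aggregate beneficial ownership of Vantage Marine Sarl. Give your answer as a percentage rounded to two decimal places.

22.19%

Maya reaches Vantage along 3 paths.
Via Anchor: 10% × 36% = 3.6%.
Via Vireo → Anchor: 8% × 90% × 36% = 2.592%.
Via Brightwater: 25% × 64% = 16%.
Total: 3.6% + 2.592% + 16% = 22.192%.
Rounded: 22.19%.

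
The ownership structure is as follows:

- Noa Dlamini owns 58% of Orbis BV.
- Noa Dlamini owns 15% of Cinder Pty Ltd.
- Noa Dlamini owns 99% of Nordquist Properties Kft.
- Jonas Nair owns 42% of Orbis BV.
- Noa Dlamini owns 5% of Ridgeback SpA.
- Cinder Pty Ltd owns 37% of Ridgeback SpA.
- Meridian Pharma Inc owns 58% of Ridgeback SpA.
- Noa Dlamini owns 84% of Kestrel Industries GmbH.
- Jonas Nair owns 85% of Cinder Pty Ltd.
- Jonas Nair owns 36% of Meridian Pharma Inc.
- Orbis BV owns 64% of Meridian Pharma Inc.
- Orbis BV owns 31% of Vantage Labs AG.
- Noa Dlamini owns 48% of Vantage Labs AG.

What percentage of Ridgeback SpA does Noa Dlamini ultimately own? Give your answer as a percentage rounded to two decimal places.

Noa reaches Ridgeback along 3 paths.
Via Orbis → Meridian: 58% × 64% × 58% = 21.5296%.
Via Cinder: 15% × 37% = 5.55%.
Direct stake: 5% = 5%.
Total: 21.5296% + 5.55% + 5% = 32.0796%.
Rounded: 32.08%.

32.08%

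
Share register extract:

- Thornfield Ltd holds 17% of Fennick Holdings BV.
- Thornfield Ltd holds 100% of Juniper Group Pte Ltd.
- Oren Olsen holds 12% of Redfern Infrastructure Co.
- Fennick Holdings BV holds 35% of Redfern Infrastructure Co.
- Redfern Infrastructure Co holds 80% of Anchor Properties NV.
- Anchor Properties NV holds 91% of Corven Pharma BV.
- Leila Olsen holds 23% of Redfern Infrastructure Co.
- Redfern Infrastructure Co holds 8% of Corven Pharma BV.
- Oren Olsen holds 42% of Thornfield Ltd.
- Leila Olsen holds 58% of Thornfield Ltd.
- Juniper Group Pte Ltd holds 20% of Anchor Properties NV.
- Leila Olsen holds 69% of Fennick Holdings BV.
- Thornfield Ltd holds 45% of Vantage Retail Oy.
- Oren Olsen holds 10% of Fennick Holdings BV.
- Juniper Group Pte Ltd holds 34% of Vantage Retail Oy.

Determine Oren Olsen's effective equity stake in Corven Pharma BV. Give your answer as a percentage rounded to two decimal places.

22.19%

Oren reaches Corven along 7 paths.
Via Fennick → Redfern: 10% × 35% × 8% = 0.28%.
Via Thornfield → Fennick → Redfern: 42% × 17% × 35% × 8% = 0.19992%.
Via Redfern: 12% × 8% = 0.96%.
Via Thornfield → Juniper → Anchor: 42% × 100% × 20% × 91% = 7.644%.
Via Fennick → Redfern → Anchor: 10% × 35% × 80% × 91% = 2.548%.
Via Thornfield → Fennick → Redfern → Anchor: 42% × 17% × 35% × 80% × 91% = 1.819272%.
Via Redfern → Anchor: 12% × 80% × 91% = 8.736%.
Total: 0.28% + 0.19992% + 0.96% + 7.644% + 2.548% + 1.819272% + 8.736% = 22.187192%.
Rounded: 22.19%.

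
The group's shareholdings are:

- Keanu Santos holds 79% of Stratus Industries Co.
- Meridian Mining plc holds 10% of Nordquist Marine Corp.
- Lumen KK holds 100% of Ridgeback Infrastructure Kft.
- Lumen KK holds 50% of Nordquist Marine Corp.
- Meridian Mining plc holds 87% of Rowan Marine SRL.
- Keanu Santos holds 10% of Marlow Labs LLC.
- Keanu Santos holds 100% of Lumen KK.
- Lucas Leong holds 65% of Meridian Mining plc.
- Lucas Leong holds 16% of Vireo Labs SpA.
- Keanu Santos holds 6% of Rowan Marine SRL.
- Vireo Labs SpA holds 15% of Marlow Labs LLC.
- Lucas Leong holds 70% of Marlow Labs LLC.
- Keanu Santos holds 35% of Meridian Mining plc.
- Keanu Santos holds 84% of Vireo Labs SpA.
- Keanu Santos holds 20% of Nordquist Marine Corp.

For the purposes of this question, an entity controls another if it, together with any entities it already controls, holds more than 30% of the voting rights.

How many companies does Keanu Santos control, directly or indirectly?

Keanu holds 100% of Lumen, so Keanu controls Lumen.
Keanu holds 35% of Meridian, so Keanu controls Meridian.
Keanu holds 84% of Vireo, so Keanu controls Vireo.
Lumen and Keanu and Meridian together hold 50% + 20% + 10% = 80% of Nordquist, so Keanu controls Nordquist.
Meridian and Keanu together hold 87% + 6% = 93% of Rowan, so Keanu controls Rowan.
Lumen holds 100% of Ridgeback, so Keanu controls Ridgeback.
Keanu holds 79% of Stratus, so Keanu controls Stratus.
No other company's threshold is met.
Keanu controls 7 companies.

7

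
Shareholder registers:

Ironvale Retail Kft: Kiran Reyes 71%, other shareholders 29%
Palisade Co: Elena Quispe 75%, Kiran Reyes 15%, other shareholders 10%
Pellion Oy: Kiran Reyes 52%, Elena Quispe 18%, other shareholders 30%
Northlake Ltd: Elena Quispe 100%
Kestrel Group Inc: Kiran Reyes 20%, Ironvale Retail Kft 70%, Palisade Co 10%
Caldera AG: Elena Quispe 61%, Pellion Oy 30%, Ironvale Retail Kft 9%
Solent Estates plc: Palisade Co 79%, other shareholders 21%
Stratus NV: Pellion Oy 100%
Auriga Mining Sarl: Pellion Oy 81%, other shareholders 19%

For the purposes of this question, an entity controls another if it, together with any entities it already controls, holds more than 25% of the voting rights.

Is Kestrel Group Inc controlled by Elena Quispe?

No

Elena holds 75% of Palisade, so Elena controls Palisade.
Elena holds 100% of Northlake, so Elena controls Northlake.
Elena holds 61% of Caldera, so Elena controls Caldera.
Palisade holds 79% of Solent, so Elena controls Solent.
In Kestrel, Elena's side holds only 10%, not > 25%.
So Elena does not control Kestrel.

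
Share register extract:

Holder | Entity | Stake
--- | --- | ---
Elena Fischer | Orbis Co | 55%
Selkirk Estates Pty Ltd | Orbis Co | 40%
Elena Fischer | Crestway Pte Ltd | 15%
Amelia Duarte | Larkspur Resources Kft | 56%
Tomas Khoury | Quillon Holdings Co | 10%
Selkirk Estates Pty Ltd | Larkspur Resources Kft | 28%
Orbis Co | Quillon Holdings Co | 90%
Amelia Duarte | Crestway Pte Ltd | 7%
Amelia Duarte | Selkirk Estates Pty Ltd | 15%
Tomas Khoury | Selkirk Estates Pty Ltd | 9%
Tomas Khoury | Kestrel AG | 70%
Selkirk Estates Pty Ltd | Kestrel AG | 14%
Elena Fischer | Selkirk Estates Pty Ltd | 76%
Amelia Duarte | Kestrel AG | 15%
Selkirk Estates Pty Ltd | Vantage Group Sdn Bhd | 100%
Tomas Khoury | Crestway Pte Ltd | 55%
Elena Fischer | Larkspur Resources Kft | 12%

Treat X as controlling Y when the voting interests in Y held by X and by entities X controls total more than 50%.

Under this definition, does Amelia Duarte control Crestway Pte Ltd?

No

Amelia holds 56% of Larkspur, so Amelia controls Larkspur.
In Crestway, Amelia's side holds only 7%, not > 50%.
So Amelia does not control Crestway.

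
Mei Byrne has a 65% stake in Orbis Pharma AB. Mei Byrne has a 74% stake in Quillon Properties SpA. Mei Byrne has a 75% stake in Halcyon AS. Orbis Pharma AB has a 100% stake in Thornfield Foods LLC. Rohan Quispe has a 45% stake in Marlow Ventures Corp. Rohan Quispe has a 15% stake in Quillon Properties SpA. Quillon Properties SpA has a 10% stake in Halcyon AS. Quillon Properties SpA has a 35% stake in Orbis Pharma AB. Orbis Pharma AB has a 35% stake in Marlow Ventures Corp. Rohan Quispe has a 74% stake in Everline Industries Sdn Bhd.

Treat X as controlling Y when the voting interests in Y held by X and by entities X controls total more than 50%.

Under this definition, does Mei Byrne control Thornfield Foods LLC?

Mei holds 74% of Quillon, so Mei controls Quillon.
Mei and Quillon together hold 65% + 35% = 100% of Orbis, so Mei controls Orbis.
Orbis holds 100% of Thornfield, so Mei controls Thornfield.

Yes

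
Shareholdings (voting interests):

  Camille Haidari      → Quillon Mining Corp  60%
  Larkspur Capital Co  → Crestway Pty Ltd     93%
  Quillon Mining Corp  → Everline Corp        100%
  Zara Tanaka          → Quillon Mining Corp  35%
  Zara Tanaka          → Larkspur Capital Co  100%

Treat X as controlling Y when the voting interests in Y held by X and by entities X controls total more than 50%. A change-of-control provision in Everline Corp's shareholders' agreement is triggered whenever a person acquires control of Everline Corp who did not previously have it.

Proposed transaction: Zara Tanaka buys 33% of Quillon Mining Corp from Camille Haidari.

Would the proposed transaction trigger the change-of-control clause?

The purchase adds only to Zara's holdings (Camille's stake shrinks), so Zara is the only person who could newly come to control Everline.
Zara holds 100% of Larkspur, so Zara controls Larkspur.
Larkspur holds 93% of Crestway, so Zara controls Crestway.
Neither Zara nor any entity Zara controls holds any voting interest in Everline.
So before the transaction, Zara does not control Everline.
After the purchase, Zara's direct stake in Quillon rises to 35% + 33% = 68%, and Camille's stake falls to 27%.
Zara holds 68% of Quillon, so Zara controls Quillon.
Quillon holds 100% of Everline, so Zara controls Everline.
Zara did not control Everline before and does after, so the clause is triggered.

Yes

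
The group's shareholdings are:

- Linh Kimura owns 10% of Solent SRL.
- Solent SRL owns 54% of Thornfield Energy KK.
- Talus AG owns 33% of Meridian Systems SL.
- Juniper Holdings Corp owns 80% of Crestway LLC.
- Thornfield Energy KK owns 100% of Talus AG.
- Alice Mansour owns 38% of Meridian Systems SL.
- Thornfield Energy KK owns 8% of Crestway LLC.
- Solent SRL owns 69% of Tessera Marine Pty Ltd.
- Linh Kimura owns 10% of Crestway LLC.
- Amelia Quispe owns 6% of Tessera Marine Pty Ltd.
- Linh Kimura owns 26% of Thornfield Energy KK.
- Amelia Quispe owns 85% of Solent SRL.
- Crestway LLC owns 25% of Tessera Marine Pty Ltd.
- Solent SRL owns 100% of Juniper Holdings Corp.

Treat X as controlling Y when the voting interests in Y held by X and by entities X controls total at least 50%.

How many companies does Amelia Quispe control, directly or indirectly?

6

Amelia holds 85% of Solent, so Amelia controls Solent.
Solent holds 54% of Thornfield, so Amelia controls Thornfield.
Solent holds 100% of Juniper, so Amelia controls Juniper.
Juniper and Thornfield together hold 80% + 8% = 88% of Crestway, so Amelia controls Crestway.
Solent and Crestway and Amelia together hold 69% + 25% + 6% = 100% of Tessera, so Amelia controls Tessera.
Thornfield holds 100% of Talus, so Amelia controls Talus.
No other company's threshold is met.
Amelia controls 6 companies.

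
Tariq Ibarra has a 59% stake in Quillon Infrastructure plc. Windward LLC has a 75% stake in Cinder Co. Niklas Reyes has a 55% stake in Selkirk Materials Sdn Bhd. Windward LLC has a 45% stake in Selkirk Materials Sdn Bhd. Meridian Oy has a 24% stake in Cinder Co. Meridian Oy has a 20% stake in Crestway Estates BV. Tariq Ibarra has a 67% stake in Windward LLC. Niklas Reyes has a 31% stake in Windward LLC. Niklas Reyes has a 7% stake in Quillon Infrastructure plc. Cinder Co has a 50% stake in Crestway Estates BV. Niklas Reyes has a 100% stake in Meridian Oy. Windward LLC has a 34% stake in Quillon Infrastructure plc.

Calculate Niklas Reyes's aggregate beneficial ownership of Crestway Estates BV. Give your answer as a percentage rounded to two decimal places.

43.63%

Niklas reaches Crestway along 3 paths.
Via Windward → Cinder: 31% × 75% × 50% = 11.625%.
Via Meridian → Cinder: 100% × 24% × 50% = 12%.
Via Meridian: 100% × 20% = 20%.
Total: 11.625% + 12% + 20% = 43.625%.
Rounded: 43.63%.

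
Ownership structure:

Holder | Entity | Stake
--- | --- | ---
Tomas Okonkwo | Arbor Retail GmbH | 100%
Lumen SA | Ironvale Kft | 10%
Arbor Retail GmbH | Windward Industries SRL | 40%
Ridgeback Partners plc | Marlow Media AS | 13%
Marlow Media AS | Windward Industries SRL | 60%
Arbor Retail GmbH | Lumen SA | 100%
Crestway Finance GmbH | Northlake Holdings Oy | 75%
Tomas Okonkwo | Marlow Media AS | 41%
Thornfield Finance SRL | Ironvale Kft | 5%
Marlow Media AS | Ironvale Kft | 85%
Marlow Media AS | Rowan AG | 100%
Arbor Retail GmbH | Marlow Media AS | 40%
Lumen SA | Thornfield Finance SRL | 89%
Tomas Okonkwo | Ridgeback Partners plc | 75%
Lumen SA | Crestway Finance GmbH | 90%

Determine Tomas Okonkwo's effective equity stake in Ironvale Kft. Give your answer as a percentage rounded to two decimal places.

91.59%

Tomas reaches Ironvale along 5 paths.
Via Ridgeback → Marlow: 75% × 13% × 85% = 8.2875%.
Via Marlow: 41% × 85% = 34.85%.
Via Arbor → Marlow: 100% × 40% × 85% = 34%.
Via Arbor → Lumen: 100% × 100% × 10% = 10%.
Via Arbor → Lumen → Thornfield: 100% × 100% × 89% × 5% = 4.45%.
Total: 8.2875% + 34.85% + 34% + 10% + 4.45% = 91.5875%.
Rounded: 91.59%.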